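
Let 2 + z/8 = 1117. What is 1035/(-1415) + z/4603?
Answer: 1571539/1302649 ≈ 1.2064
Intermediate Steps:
z = 8920 (z = -16 + 8*1117 = -16 + 8936 = 8920)
1035/(-1415) + z/4603 = 1035/(-1415) + 8920/4603 = 1035*(-1/1415) + 8920*(1/4603) = -207/283 + 8920/4603 = 1571539/1302649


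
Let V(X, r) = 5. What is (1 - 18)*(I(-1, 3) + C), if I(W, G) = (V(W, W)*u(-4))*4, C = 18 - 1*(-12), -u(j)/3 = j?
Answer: -4590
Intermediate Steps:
u(j) = -3*j
C = 30 (C = 18 + 12 = 30)
I(W, G) = 240 (I(W, G) = (5*(-3*(-4)))*4 = (5*12)*4 = 60*4 = 240)
(1 - 18)*(I(-1, 3) + C) = (1 - 18)*(240 + 30) = -17*270 = -4590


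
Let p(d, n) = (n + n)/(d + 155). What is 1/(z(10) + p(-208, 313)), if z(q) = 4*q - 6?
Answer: 53/1176 ≈ 0.045068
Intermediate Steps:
z(q) = -6 + 4*q
p(d, n) = 2*n/(155 + d) (p(d, n) = (2*n)/(155 + d) = 2*n/(155 + d))
1/(z(10) + p(-208, 313)) = 1/((-6 + 4*10) + 2*313/(155 - 208)) = 1/((-6 + 40) + 2*313/(-53)) = 1/(34 + 2*313*(-1/53)) = 1/(34 - 626/53) = 1/(1176/53) = 53/1176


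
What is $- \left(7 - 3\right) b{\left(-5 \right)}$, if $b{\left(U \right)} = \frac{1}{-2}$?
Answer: $2$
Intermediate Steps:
$b{\left(U \right)} = - \frac{1}{2}$
$- \left(7 - 3\right) b{\left(-5 \right)} = - \frac{\left(7 - 3\right) \left(-1\right)}{2} = - \frac{4 \left(-1\right)}{2} = \left(-1\right) \left(-2\right) = 2$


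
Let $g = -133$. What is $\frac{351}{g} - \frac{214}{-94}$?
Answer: $- \frac{2266}{6251} \approx -0.3625$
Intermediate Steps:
$\frac{351}{g} - \frac{214}{-94} = \frac{351}{-133} - \frac{214}{-94} = 351 \left(- \frac{1}{133}\right) - - \frac{107}{47} = - \frac{351}{133} + \frac{107}{47} = - \frac{2266}{6251}$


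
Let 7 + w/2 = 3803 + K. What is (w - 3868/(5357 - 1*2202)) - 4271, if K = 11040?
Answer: 80136287/3155 ≈ 25400.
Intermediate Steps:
w = 29672 (w = -14 + 2*(3803 + 11040) = -14 + 2*14843 = -14 + 29686 = 29672)
(w - 3868/(5357 - 1*2202)) - 4271 = (29672 - 3868/(5357 - 1*2202)) - 4271 = (29672 - 3868/(5357 - 2202)) - 4271 = (29672 - 3868/3155) - 4271 = 93611292/3155 - 4271 = 80136287/3155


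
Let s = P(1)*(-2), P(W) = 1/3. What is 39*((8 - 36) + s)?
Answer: -1118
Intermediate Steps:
P(W) = 1/3
s = -2/3 (s = (1/3)*(-2) = -2/3 ≈ -0.66667)
39*((8 - 36) + s) = 39*((8 - 36) - 2/3) = 39*(-28 - 2/3) = 39*(-86/3) = -1118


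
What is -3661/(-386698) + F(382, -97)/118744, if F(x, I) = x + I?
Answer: 272465357/22959033656 ≈ 0.011867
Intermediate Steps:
F(x, I) = I + x
-3661/(-386698) + F(382, -97)/118744 = -3661/(-386698) + (-97 + 382)/118744 = -3661*(-1/386698) + 285*(1/118744) = 3661/386698 + 285/118744 = 272465357/22959033656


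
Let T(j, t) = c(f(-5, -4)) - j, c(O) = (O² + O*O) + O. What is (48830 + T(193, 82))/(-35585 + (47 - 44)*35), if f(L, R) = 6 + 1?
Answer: -24371/17740 ≈ -1.3738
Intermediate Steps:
f(L, R) = 7
c(O) = O + 2*O² (c(O) = (O² + O²) + O = 2*O² + O = O + 2*O²)
T(j, t) = 105 - j (T(j, t) = 7*(1 + 2*7) - j = 7*(1 + 14) - j = 7*15 - j = 105 - j)
(48830 + T(193, 82))/(-35585 + (47 - 44)*35) = (48830 + (105 - 1*193))/(-35585 + (47 - 44)*35) = (48830 + (105 - 193))/(-35585 + 3*35) = (48830 - 88)/(-35585 + 105) = 48742/(-35480) = 48742*(-1/35480) = -24371/17740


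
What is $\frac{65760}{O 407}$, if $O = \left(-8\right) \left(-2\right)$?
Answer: $\frac{4110}{407} \approx 10.098$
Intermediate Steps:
$O = 16$
$\frac{65760}{O 407} = \frac{65760}{16 \cdot 407} = \frac{65760}{6512} = 65760 \cdot \frac{1}{6512} = \frac{4110}{407}$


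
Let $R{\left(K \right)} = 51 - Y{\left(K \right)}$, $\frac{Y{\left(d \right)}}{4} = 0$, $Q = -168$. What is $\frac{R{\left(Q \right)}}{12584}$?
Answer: $\frac{51}{12584} \approx 0.0040528$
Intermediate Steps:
$Y{\left(d \right)} = 0$ ($Y{\left(d \right)} = 4 \cdot 0 = 0$)
$R{\left(K \right)} = 51$ ($R{\left(K \right)} = 51 - 0 = 51 + 0 = 51$)
$\frac{R{\left(Q \right)}}{12584} = \frac{51}{12584}$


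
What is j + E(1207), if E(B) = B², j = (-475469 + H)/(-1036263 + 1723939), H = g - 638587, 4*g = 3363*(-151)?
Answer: 4007355407659/2750704 ≈ 1.4568e+6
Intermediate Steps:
g = -507813/4 (g = (3363*(-151))/4 = (¼)*(-507813) = -507813/4 ≈ -1.2695e+5)
H = -3062161/4 (H = -507813/4 - 638587 = -3062161/4 ≈ -7.6554e+5)
j = -4964037/2750704 (j = (-475469 - 3062161/4)/(-1036263 + 1723939) = -4964037/4/687676 = -4964037/4*1/687676 = -4964037/2750704 ≈ -1.8046)
j + E(1207) = -4964037/2750704 + 1207² = -4964037/2750704 + 1456849 = 4007355407659/2750704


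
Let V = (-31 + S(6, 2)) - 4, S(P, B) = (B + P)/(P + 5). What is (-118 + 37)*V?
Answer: 30537/11 ≈ 2776.1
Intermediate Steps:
S(P, B) = (B + P)/(5 + P)
V = -377/11 (V = (-31 + (2 + 6)/(5 + 6)) - 4 = (-31 + 8/11) - 4 = -333/11 - 4 = -377/11 ≈ -34.273)
(-118 + 37)*V = (-118 + 37)*(-377/11) = -81*(-377/11) = 30537/11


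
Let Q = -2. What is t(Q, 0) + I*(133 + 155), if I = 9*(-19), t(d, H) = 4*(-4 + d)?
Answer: -49272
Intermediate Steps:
t(d, H) = -16 + 4*d
I = -171
t(Q, 0) + I*(133 + 155) = (-16 + 4*(-2)) - 171*(133 + 155) = (-16 - 8) - 171*288 = -24 - 49248 = -49272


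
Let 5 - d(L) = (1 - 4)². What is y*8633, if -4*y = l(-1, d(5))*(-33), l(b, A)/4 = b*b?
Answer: 284889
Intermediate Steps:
d(L) = -4 (d(L) = 5 - (1 - 4)² = 5 - 1*(-3)² = 5 - 1*9 = 5 - 9 = -4)
l(b, A) = 4*b² (l(b, A) = 4*(b*b) = 4*b²)
y = 33 (y = -4*(-1)²*(-33)/4 = -4*1*(-33)/4 = -(-33) = -¼*(-132) = 33)
y*8633 = 33*8633 = 284889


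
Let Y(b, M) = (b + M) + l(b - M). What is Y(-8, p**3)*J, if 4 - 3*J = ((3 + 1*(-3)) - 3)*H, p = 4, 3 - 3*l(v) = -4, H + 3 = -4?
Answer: -2975/9 ≈ -330.56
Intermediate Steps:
H = -7 (H = -3 - 4 = -7)
l(v) = 7/3 (l(v) = 1 - 1/3*(-4) = 1 + 4/3 = 7/3)
Y(b, M) = 7/3 + M + b (Y(b, M) = (b + M) + 7/3 = (M + b) + 7/3 = 7/3 + M + b)
J = -17/3 (J = 4/3 - ((3 + 1*(-3)) - 3)*(-7)/3 = 4/3 - ((3 - 3) - 3)*(-7)/3 = 4/3 - (0 - 3)*(-7)/3 = 4/3 - (-1)*(-7) = 4/3 - 1/3*21 = 4/3 - 7 = -17/3 ≈ -5.6667)
Y(-8, p**3)*J = (7/3 + 4**3 - 8)*(-17/3) = (7/3 + 64 - 8)*(-17/3) = (175/3)*(-17/3) = -2975/9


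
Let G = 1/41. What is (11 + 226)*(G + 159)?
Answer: 1545240/41 ≈ 37689.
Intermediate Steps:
G = 1/41 ≈ 0.024390
(11 + 226)*(G + 159) = (11 + 226)*(1/41 + 159) = 237*(6520/41) = 1545240/41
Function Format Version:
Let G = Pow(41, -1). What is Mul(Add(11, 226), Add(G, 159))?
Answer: Rational(1545240, 41) ≈ 37689.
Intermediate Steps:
G = Rational(1, 41) ≈ 0.024390
Mul(Add(11, 226), Add(G, 159)) = Mul(Add(11, 226), Add(Rational(1, 41), 159)) = Mul(237, Rational(6520, 41)) = Rational(1545240, 41)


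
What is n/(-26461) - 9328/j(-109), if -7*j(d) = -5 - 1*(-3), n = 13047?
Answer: -863911775/26461 ≈ -32649.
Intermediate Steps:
j(d) = 2/7 (j(d) = -(-5 - 1*(-3))/7 = -(-5 + 3)/7 = -1/7*(-2) = 2/7)
n/(-26461) - 9328/j(-109) = 13047/(-26461) - 9328/2/7 = 13047*(-1/26461) - 9328*7/2 = -13047/26461 - 32648 = -863911775/26461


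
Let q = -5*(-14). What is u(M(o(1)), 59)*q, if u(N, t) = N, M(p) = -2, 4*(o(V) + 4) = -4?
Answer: -140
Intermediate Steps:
o(V) = -5 (o(V) = -4 + (¼)*(-4) = -4 - 1 = -5)
q = 70 (q = -1*(-70) = 70)
u(M(o(1)), 59)*q = -2*70 = -140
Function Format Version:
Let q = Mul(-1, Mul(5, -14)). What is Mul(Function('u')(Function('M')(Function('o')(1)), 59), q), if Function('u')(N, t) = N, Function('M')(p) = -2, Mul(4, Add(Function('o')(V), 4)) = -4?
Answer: -140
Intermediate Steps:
Function('o')(V) = -5 (Function('o')(V) = Add(-4, Mul(Rational(1, 4), -4)) = Add(-4, -1) = -5)
q = 70 (q = Mul(-1, -70) = 70)
Mul(Function('u')(Function('M')(Function('o')(1)), 59), q) = Mul(-2, 70) = -140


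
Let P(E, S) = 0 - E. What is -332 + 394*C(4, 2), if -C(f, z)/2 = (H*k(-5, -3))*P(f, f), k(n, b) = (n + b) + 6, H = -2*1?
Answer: 12276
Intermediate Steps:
H = -2
k(n, b) = 6 + b + n (k(n, b) = (b + n) + 6 = 6 + b + n)
P(E, S) = -E
C(f, z) = 8*f (C(f, z) = -2*(-2*(6 - 3 - 5))*(-f) = -2*(-2*(-2))*(-f) = -8*(-f) = -(-8)*f = 8*f)
-332 + 394*C(4, 2) = -332 + 394*(8*4) = -332 + 394*32 = -332 + 12608 = 12276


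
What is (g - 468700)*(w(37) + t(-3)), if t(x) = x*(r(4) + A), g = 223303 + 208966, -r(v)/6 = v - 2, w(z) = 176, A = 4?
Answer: -7286200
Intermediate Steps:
r(v) = 12 - 6*v (r(v) = -6*(v - 2) = -6*(-2 + v) = 12 - 6*v)
g = 432269
t(x) = -8*x (t(x) = x*((12 - 6*4) + 4) = x*((12 - 24) + 4) = x*(-12 + 4) = x*(-8) = -8*x)
(g - 468700)*(w(37) + t(-3)) = (432269 - 468700)*(176 - 8*(-3)) = -36431*(176 + 24) = -36431*200 = -7286200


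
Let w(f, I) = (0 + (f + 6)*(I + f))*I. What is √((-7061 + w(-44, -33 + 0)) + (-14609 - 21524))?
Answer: 6*I*√3882 ≈ 373.83*I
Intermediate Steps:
w(f, I) = I*(6 + f)*(I + f) (w(f, I) = (0 + (6 + f)*(I + f))*I = ((6 + f)*(I + f))*I = I*(6 + f)*(I + f))
√((-7061 + w(-44, -33 + 0)) + (-14609 - 21524)) = √((-7061 + (-33 + 0)*((-44)² + 6*(-33 + 0) + 6*(-44) + (-33 + 0)*(-44))) + (-14609 - 21524)) = √((-7061 - 33*(1936 + 6*(-33) - 264 - 33*(-44))) - 36133) = √((-7061 - 33*(1936 - 198 - 264 + 1452)) - 36133) = √((-7061 - 33*2926) - 36133) = √((-7061 - 96558) - 36133) = √(-103619 - 36133) = √(-139752) = 6*I*√3882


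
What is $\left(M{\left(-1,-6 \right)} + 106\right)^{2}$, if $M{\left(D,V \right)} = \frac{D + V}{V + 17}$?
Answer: $\frac{1343281}{121} \approx 11102.0$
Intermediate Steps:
$M{\left(D,V \right)} = \frac{D + V}{17 + V}$
$\left(M{\left(-1,-6 \right)} + 106\right)^{2} = \left(\frac{-1 - 6}{17 - 6} + 106\right)^{2} = \left(\frac{1}{11} \left(-7\right) + 106\right)^{2} = \left(- \frac{7}{11} + 106\right)^{2} = \left(\frac{1159}{11}\right)^{2} = \frac{1343281}{121}$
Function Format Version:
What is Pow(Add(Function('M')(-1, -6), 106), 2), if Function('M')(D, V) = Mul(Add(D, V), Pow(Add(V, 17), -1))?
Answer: Rational(1343281, 121) ≈ 11102.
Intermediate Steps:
Function('M')(D, V) = Mul(Pow(Add(17, V), -1), Add(D, V)) (Function('M')(D, V) = Mul(Add(D, V), Pow(Add(17, V), -1)) = Mul(Pow(Add(17, V), -1), Add(D, V)))
Pow(Add(Function('M')(-1, -6), 106), 2) = Pow(Add(Mul(Pow(Add(17, -6), -1), Add(-1, -6)), 106), 2) = Pow(Add(Mul(Pow(11, -1), -7), 106), 2) = Pow(Add(Mul(Rational(1, 11), -7), 106), 2) = Pow(Add(Rational(-7, 11), 106), 2) = Pow(Rational(1159, 11), 2) = Rational(1343281, 121)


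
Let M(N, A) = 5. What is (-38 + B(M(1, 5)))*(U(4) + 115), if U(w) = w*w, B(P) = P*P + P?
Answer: -1048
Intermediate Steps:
B(P) = P + P**2 (B(P) = P**2 + P = P + P**2)
U(w) = w**2
(-38 + B(M(1, 5)))*(U(4) + 115) = (-38 + 5*(1 + 5))*(4**2 + 115) = (-38 + 5*6)*(16 + 115) = (-38 + 30)*131 = -8*131 = -1048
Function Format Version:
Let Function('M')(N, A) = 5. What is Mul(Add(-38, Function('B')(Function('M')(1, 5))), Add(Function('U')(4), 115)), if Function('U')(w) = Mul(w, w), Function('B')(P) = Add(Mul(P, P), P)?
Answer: -1048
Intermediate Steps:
Function('B')(P) = Add(P, Pow(P, 2)) (Function('B')(P) = Add(Pow(P, 2), P) = Add(P, Pow(P, 2)))
Function('U')(w) = Pow(w, 2)
Mul(Add(-38, Function('B')(Function('M')(1, 5))), Add(Function('U')(4), 115)) = Mul(Add(-38, Mul(5, Add(1, 5))), Add(Pow(4, 2), 115)) = Mul(Add(-38, Mul(5, 6)), Add(16, 115)) = Mul(Add(-38, 30), 131) = Mul(-8, 131) = -1048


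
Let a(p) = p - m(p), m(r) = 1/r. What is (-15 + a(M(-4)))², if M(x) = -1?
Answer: 225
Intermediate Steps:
a(p) = p - 1/p
(-15 + a(M(-4)))² = (-15 + (-1 - 1/(-1)))² = (-15 + (-1 - 1*(-1)))² = (-15 + (-1 + 1))² = (-15 + 0)² = (-15)² = 225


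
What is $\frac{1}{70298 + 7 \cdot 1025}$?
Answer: $\frac{1}{77473} \approx 1.2908 \cdot 10^{-5}$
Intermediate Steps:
$\frac{1}{70298 + 7 \cdot 1025} = \frac{1}{70298 + 7175} = \frac{1}{77473}$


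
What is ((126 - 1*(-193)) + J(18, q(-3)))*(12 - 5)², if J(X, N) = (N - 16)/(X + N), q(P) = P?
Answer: 233534/15 ≈ 15569.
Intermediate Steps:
J(X, N) = (-16 + N)/(N + X)
((126 - 1*(-193)) + J(18, q(-3)))*(12 - 5)² = ((126 - 1*(-193)) + (-16 - 3)/(-3 + 18))*(12 - 5)² = ((126 + 193) - 19/15)*7² = (319 + (1/15)*(-19))*49 = (319 - 19/15)*49 = (4766/15)*49 = 233534/15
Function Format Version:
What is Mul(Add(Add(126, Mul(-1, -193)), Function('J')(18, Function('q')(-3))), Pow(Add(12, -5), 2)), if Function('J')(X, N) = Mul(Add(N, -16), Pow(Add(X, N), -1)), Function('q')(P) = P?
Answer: Rational(233534, 15) ≈ 15569.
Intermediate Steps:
Function('J')(X, N) = Mul(Pow(Add(N, X), -1), Add(-16, N)) (Function('J')(X, N) = Mul(Add(-16, N), Pow(Add(N, X), -1)) = Mul(Pow(Add(N, X), -1), Add(-16, N)))
Mul(Add(Add(126, Mul(-1, -193)), Function('J')(18, Function('q')(-3))), Pow(Add(12, -5), 2)) = Mul(Add(Add(126, Mul(-1, -193)), Mul(Pow(Add(-3, 18), -1), Add(-16, -3))), Pow(Add(12, -5), 2)) = Mul(Add(Add(126, 193), Mul(Pow(15, -1), -19)), Pow(7, 2)) = Mul(Add(319, Mul(Rational(1, 15), -19)), 49) = Mul(Add(319, Rational(-19, 15)), 49) = Mul(Rational(4766, 15), 49) = Rational(233534, 15)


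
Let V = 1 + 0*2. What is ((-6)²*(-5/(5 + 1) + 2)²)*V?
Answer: 49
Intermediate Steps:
V = 1 (V = 1 + 0 = 1)
((-6)²*(-5/(5 + 1) + 2)²)*V = ((-6)²*(-5/(5 + 1) + 2)²)*1 = (36*(-5/6 + 2)²)*1 = (36*(-5*⅙ + 2)²)*1 = (36*(-⅚ + 2)²)*1 = (36*(7/6)²)*1 = (36*(49/36))*1 = 49*1 = 49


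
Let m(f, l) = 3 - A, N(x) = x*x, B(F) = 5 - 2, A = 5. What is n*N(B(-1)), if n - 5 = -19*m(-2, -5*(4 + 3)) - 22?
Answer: 189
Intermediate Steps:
B(F) = 3
N(x) = x**2
m(f, l) = -2 (m(f, l) = 3 - 1*5 = 3 - 5 = -2)
n = 21 (n = 5 + (-19*(-2) - 22) = 5 + (38 - 22) = 5 + 16 = 21)
n*N(B(-1)) = 21*3**2 = 21*9 = 189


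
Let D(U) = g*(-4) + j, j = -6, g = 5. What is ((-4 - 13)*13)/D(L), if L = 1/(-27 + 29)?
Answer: 17/2 ≈ 8.5000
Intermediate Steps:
L = 1/2 ≈ 0.50000
D(U) = -26 (D(U) = 5*(-4) - 6 = -20 - 6 = -26)
((-4 - 13)*13)/D(L) = ((-4 - 13)*13)/(-26) = -17*13*(-1/26) = -221*(-1/26) = 17/2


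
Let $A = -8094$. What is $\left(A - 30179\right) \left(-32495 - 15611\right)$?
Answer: $1841160938$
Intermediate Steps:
$\left(A - 30179\right) \left(-32495 - 15611\right) = \left(-8094 - 30179\right) \left(-32495 - 15611\right) = \left(-38273\right) \left(-48106\right) = 1841160938$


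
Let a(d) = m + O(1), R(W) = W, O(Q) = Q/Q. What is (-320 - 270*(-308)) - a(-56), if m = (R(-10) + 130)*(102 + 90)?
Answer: 59799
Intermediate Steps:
O(Q) = 1
m = 23040 (m = (-10 + 130)*(102 + 90) = 120*192 = 23040)
a(d) = 23041 (a(d) = 23040 + 1 = 23041)
(-320 - 270*(-308)) - a(-56) = (-320 - 270*(-308)) - 1*23041 = (-320 + 83160) - 23041 = 82840 - 23041 = 59799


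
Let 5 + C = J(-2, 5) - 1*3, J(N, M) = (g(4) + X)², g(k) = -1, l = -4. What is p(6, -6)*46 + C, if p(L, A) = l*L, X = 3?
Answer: -1108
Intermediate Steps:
p(L, A) = -4*L
J(N, M) = 4 (J(N, M) = (-1 + 3)² = 2² = 4)
C = -4 (C = -5 + (4 - 1*3) = -5 + (4 - 3) = -5 + 1 = -4)
p(6, -6)*46 + C = -4*6*46 - 4 = -24*46 - 4 = -1104 - 4 = -1108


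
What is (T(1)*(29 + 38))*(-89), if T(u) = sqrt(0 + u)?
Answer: -5963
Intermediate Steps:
T(u) = sqrt(u)
(T(1)*(29 + 38))*(-89) = (sqrt(1)*(29 + 38))*(-89) = (1*67)*(-89) = 67*(-89) = -5963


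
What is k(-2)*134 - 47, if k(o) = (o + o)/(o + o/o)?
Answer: 489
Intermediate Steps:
k(o) = 2*o/(1 + o) (k(o) = (2*o)/(o + 1) = (2*o)/(1 + o) = 2*o/(1 + o))
k(-2)*134 - 47 = (2*(-2)/(1 - 2))*134 - 47 = (2*(-2)/(-1))*134 - 47 = (2*(-2)*(-1))*134 - 47 = 4*134 - 47 = 536 - 47 = 489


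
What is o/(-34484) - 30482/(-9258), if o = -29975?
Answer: 664324919/159626436 ≈ 4.1618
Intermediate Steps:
o/(-34484) - 30482/(-9258) = -29975/(-34484) - 30482/(-9258) = -29975*(-1/34484) - 30482*(-1/9258) = 29975/34484 + 15241/4629 = 664324919/159626436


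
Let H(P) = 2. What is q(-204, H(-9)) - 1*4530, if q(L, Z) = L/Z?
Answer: -4632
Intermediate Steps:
q(-204, H(-9)) - 1*4530 = -204/2 - 1*4530 = -204*1/2 - 4530 = -102 - 4530 = -4632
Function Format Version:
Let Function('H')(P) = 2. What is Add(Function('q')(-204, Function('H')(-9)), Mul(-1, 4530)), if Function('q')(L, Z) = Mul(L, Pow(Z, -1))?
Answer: -4632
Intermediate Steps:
Add(Function('q')(-204, Function('H')(-9)), Mul(-1, 4530)) = Add(Mul(-204, Pow(2, -1)), Mul(-1, 4530)) = Add(Mul(-204, Rational(1, 2)), -4530) = Add(-102, -4530) = -4632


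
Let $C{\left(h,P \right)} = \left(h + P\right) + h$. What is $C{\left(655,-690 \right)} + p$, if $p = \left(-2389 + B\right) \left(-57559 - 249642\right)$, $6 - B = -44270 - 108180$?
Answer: $-46100731847$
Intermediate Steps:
$B = 152456$ ($B = 6 - \left(-44270 - 108180\right) = 6 - -152450 = 6 + 152450 = 152456$)
$C{\left(h,P \right)} = P + 2 h$ ($C{\left(h,P \right)} = \left(P + h\right) + h = P + 2 h$)
$p = -46100732467$ ($p = \left(-2389 + 152456\right) \left(-57559 - 249642\right) = 150067 \left(-307201\right) = -46100732467$)
$C{\left(655,-690 \right)} + p = \left(-690 + 2 \cdot 655\right) - 46100732467 = \left(-690 + 1310\right) - 46100732467 = 620 - 46100732467 = -46100731847$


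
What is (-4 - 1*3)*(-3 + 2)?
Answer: 7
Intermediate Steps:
(-4 - 1*3)*(-3 + 2) = (-4 - 3)*(-1) = -7*(-1) = 7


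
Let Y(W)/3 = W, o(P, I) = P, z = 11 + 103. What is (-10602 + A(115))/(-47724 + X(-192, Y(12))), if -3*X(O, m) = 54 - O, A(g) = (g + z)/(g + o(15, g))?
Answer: 1378031/6214780 ≈ 0.22173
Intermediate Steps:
z = 114
A(g) = (114 + g)/(15 + g) (A(g) = (g + 114)/(g + 15) = (114 + g)/(15 + g))
Y(W) = 3*W
X(O, m) = -18 + O/3 (X(O, m) = -(54 - O)/3 = -18 + O/3)
(-10602 + A(115))/(-47724 + X(-192, Y(12))) = (-10602 + (114 + 115)/(15 + 115))/(-47724 + (-18 + (⅓)*(-192))) = (-10602 + 229/130)/(-47724 + (-18 - 64)) = (-10602 + (1/130)*229)/(-47724 - 82) = (-10602 + 229/130)/(-47806) = -1378031/130*(-1/47806) = 1378031/6214780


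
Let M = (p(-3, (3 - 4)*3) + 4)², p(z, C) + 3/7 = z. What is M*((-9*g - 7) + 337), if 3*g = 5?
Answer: 720/7 ≈ 102.86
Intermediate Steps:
g = 5/3 (g = (⅓)*5 = 5/3 ≈ 1.6667)
p(z, C) = -3/7 + z
M = 16/49 (M = ((-3/7 - 3) + 4)² = (-24/7 + 4)² = (4/7)² = 16/49 ≈ 0.32653)
M*((-9*g - 7) + 337) = 16*((-9*5/3 - 7) + 337)/49 = 16*((-15 - 7) + 337)/49 = 16*(-22 + 337)/49 = (16/49)*315 = 720/7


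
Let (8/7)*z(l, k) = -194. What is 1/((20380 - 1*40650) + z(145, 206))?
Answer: -4/81759 ≈ -4.8924e-5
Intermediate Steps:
z(l, k) = -679/4 (z(l, k) = (7/8)*(-194) = -679/4)
1/((20380 - 1*40650) + z(145, 206)) = 1/((20380 - 1*40650) - 679/4) = 1/((20380 - 40650) - 679/4) = 1/(-20270 - 679/4) = 1/(-81759/4) = -4/81759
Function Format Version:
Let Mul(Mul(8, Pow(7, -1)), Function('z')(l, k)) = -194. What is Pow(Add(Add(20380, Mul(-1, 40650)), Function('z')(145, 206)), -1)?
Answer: Rational(-4, 81759) ≈ -4.8924e-5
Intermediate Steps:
Function('z')(l, k) = Rational(-679, 4) (Function('z')(l, k) = Mul(Rational(7, 8), -194) = Rational(-679, 4))
Pow(Add(Add(20380, Mul(-1, 40650)), Function('z')(145, 206)), -1) = Pow(Add(Add(20380, Mul(-1, 40650)), Rational(-679, 4)), -1) = Pow(Add(Add(20380, -40650), Rational(-679, 4)), -1) = Pow(Add(-20270, Rational(-679, 4)), -1) = Pow(Rational(-81759, 4), -1) = Rational(-4, 81759)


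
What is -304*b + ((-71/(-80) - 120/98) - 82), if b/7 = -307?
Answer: 2560597559/3920 ≈ 6.5321e+5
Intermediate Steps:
b = -2149 (b = 7*(-307) = -2149)
-304*b + ((-71/(-80) - 120/98) - 82) = -304*(-2149) + ((-71/(-80) - 120/98) - 82) = 653296 + ((-71*(-1/80) - 120*1/98) - 82) = 653296 + ((71/80 - 60/49) - 82) = 653296 + (-1321/3920 - 82) = 653296 - 322761/3920 = 2560597559/3920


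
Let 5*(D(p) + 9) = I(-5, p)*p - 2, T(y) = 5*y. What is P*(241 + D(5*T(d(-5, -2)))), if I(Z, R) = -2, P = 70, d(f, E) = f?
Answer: 19712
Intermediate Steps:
D(p) = -47/5 - 2*p/5 (D(p) = -9 + (-2*p - 2)/5 = -9 + (-2 - 2*p)/5 = -9 + (-⅖ - 2*p/5) = -47/5 - 2*p/5)
P*(241 + D(5*T(d(-5, -2)))) = 70*(241 + (-47/5 - 2*5*(-5))) = 70*(241 + (-47/5 - 2*(-25))) = 70*(241 + (-47/5 - ⅖*(-125))) = 70*(241 + (-47/5 + 50)) = 70*(241 + 203/5) = 70*(1408/5) = 19712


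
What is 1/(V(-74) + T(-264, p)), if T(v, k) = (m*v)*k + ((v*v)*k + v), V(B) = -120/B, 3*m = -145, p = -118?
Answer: -37/360012604 ≈ -1.0277e-7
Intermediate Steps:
m = -145/3 (m = (⅓)*(-145) = -145/3 ≈ -48.333)
T(v, k) = v + k*v² - 145*k*v/3 (T(v, k) = (-145*v/3)*k + ((v*v)*k + v) = -145*k*v/3 + (v²*k + v) = -145*k*v/3 + (k*v² + v) = -145*k*v/3 + (v + k*v²) = v + k*v² - 145*k*v/3)
1/(V(-74) + T(-264, p)) = 1/(-120/(-74) + (⅓)*(-264)*(3 - 145*(-118) + 3*(-118)*(-264))) = 1/(-120*(-1/74) + (⅓)*(-264)*(3 + 17110 + 93456)) = 1/(60/37 + (⅓)*(-264)*110569) = 1/(60/37 - 9730072) = 1/(-360012604/37) = -37/360012604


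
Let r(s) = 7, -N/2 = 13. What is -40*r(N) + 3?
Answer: -277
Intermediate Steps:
N = -26 (N = -2*13 = -26)
-40*r(N) + 3 = -40*7 + 3 = -280 + 3 = -277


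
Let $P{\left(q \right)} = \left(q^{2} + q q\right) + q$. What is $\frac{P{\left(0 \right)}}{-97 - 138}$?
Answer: $0$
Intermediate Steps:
$P{\left(q \right)} = q + 2 q^{2}$ ($P{\left(q \right)} = \left(q^{2} + q^{2}\right) + q = 2 q^{2} + q = q + 2 q^{2}$)
$\frac{P{\left(0 \right)}}{-97 - 138} = \frac{0 \left(1 + 2 \cdot 0\right)}{-97 - 138} = \frac{0 \left(1 + 0\right)}{-235} = 0 \cdot 1 \left(- \frac{1}{235}\right) = 0 \left(- \frac{1}{235}\right) = 0$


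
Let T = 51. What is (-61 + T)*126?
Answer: -1260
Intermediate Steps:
(-61 + T)*126 = (-61 + 51)*126 = -10*126 = -1260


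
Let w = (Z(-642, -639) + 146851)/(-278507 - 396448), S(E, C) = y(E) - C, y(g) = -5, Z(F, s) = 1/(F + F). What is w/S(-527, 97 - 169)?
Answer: -188556683/58065028740 ≈ -0.0032473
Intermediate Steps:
Z(F, s) = 1/(2*F)
S(E, C) = -5 - C
w = -188556683/866642220 (w = ((½)/(-642) + 146851)/(-278507 - 396448) = ((½)*(-1/642) + 146851)/(-674955) = (-1/1284 + 146851)*(-1/674955) = (188556683/1284)*(-1/674955) = -188556683/866642220 ≈ -0.21757)
w/S(-527, 97 - 169) = -188556683/(866642220*(-5 - (97 - 169))) = -188556683/(866642220*(-5 - 1*(-72))) = -188556683/(866642220*(-5 + 72)) = -188556683/866642220/67 = -188556683/866642220*1/67 = -188556683/58065028740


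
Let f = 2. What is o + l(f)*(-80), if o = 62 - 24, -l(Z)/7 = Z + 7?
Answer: 5078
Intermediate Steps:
l(Z) = -49 - 7*Z (l(Z) = -7*(Z + 7) = -7*(7 + Z) = -49 - 7*Z)
o = 38
o + l(f)*(-80) = 38 + (-49 - 7*2)*(-80) = 38 + (-49 - 14)*(-80) = 38 - 63*(-80) = 38 + 5040 = 5078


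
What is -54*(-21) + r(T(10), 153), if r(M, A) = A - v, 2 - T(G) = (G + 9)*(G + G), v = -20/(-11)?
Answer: 14137/11 ≈ 1285.2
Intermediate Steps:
v = 20/11 (v = -20*(-1/11) = 20/11 ≈ 1.8182)
T(G) = 2 - 2*G*(9 + G) (T(G) = 2 - (G + 9)*(G + G) = 2 - (9 + G)*2*G = 2 - 2*G*(9 + G))
r(M, A) = -20/11 + A (r(M, A) = A - 1*20/11 = A - 20/11 = -20/11 + A)
-54*(-21) + r(T(10), 153) = -54*(-21) + (-20/11 + 153) = 1134 + 1663/11 = 14137/11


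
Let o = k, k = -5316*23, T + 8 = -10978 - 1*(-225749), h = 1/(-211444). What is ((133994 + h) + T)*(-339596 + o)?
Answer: -8514760177304862/52861 ≈ -1.6108e+11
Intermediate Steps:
h = -1/211444 ≈ -4.7294e-6
T = 214763 (T = -8 + (-10978 - 1*(-225749)) = -8 + (-10978 + 225749) = -8 + 214771 = 214763)
k = -122268
o = -122268
((133994 + h) + T)*(-339596 + o) = ((133994 - 1/211444) + 214763)*(-339596 - 122268) = (28332227335/211444 + 214763)*(-461864) = (73742575107/211444)*(-461864) = -8514760177304862/52861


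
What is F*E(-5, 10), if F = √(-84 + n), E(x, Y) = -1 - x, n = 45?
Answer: 4*I*√39 ≈ 24.98*I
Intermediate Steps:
F = I*√39 (F = √(-84 + 45) = √(-39) = I*√39 ≈ 6.245*I)
F*E(-5, 10) = (I*√39)*(-1 - 1*(-5)) = (I*√39)*(-1 + 5) = (I*√39)*4 = 4*I*√39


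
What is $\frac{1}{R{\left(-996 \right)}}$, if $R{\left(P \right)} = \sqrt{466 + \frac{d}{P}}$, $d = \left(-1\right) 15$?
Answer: $\frac{2 \sqrt{12841511}}{154717} \approx 0.046323$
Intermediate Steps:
$d = -15$
$R{\left(P \right)} = \sqrt{466 - \frac{15}{P}}$
$\frac{1}{R{\left(-996 \right)}} = \frac{1}{\sqrt{466 - \frac{15}{-996}}} = \frac{1}{\sqrt{466 - - \frac{5}{332}}} = \frac{1}{\sqrt{466 + \frac{5}{332}}} = \frac{1}{\sqrt{\frac{154717}{332}}} = \frac{1}{\frac{1}{166} \sqrt{12841511}} = \frac{2 \sqrt{12841511}}{154717}$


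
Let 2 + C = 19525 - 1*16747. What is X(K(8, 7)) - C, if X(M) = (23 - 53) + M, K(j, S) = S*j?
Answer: -2750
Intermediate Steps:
X(M) = -30 + M
C = 2776 (C = -2 + (19525 - 1*16747) = -2 + (19525 - 16747) = -2 + 2778 = 2776)
X(K(8, 7)) - C = (-30 + 7*8) - 1*2776 = (-30 + 56) - 2776 = 26 - 2776 = -2750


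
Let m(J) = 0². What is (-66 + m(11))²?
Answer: 4356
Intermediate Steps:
m(J) = 0
(-66 + m(11))² = (-66 + 0)² = (-66)² = 4356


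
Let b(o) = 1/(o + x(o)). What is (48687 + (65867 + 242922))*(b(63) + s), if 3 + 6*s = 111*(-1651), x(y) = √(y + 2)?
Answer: -10656691387097/976 - 89369*√65/976 ≈ -1.0919e+10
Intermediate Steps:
x(y) = √(2 + y)
s = -30544 (s = -½ + (111*(-1651))/6 = -½ + (⅙)*(-183261) = -½ - 61087/2 = -30544)
b(o) = 1/(o + √(2 + o))
(48687 + (65867 + 242922))*(b(63) + s) = (48687 + (65867 + 242922))*(1/(63 + √(2 + 63)) - 30544) = (48687 + 308789)*(1/(63 + √65) - 30544) = 357476*(-30544 + 1/(63 + √65)) = -10918746944 + 357476/(63 + √65)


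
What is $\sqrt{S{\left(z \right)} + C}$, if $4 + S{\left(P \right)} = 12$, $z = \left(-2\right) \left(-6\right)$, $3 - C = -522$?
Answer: $\sqrt{533} \approx 23.087$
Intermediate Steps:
$C = 525$ ($C = 3 - -522 = 3 + 522 = 525$)
$z = 12$
$S{\left(P \right)} = 8$ ($S{\left(P \right)} = -4 + 12 = 8$)
$\sqrt{S{\left(z \right)} + C} = \sqrt{8 + 525} = \sqrt{533}$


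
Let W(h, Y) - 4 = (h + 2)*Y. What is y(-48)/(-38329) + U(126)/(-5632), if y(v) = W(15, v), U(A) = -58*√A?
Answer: 812/38329 + 87*√14/2816 ≈ 0.13678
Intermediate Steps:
W(h, Y) = 4 + Y*(2 + h) (W(h, Y) = 4 + (h + 2)*Y = 4 + (2 + h)*Y = 4 + Y*(2 + h))
y(v) = 4 + 17*v (y(v) = 4 + 2*v + v*15 = 4 + 2*v + 15*v = 4 + 17*v)
y(-48)/(-38329) + U(126)/(-5632) = (4 + 17*(-48))/(-38329) - 174*√14/(-5632) = (4 - 816)*(-1/38329) - 174*√14*(-1/5632) = -812*(-1/38329) - 174*√14*(-1/5632) = 812/38329 + 87*√14/2816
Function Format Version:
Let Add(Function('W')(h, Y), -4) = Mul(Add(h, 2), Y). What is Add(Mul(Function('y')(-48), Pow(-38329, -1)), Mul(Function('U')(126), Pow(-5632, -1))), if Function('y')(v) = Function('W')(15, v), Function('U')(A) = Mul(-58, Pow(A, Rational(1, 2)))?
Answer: Add(Rational(812, 38329), Mul(Rational(87, 2816), Pow(14, Rational(1, 2)))) ≈ 0.13678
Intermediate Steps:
Function('W')(h, Y) = Add(4, Mul(Y, Add(2, h))) (Function('W')(h, Y) = Add(4, Mul(Add(h, 2), Y)) = Add(4, Mul(Add(2, h), Y)) = Add(4, Mul(Y, Add(2, h))))
Function('y')(v) = Add(4, Mul(17, v)) (Function('y')(v) = Add(4, Mul(2, v), Mul(v, 15)) = Add(4, Mul(2, v), Mul(15, v)) = Add(4, Mul(17, v)))
Add(Mul(Function('y')(-48), Pow(-38329, -1)), Mul(Function('U')(126), Pow(-5632, -1))) = Add(Mul(Add(4, Mul(17, -48)), Pow(-38329, -1)), Mul(Mul(-58, Pow(126, Rational(1, 2))), Pow(-5632, -1))) = Add(Mul(Add(4, -816), Rational(-1, 38329)), Mul(Mul(-58, Mul(3, Pow(14, Rational(1, 2)))), Rational(-1, 5632))) = Add(Mul(-812, Rational(-1, 38329)), Mul(Mul(-174, Pow(14, Rational(1, 2))), Rational(-1, 5632))) = Add(Rational(812, 38329), Mul(Rational(87, 2816), Pow(14, Rational(1, 2))))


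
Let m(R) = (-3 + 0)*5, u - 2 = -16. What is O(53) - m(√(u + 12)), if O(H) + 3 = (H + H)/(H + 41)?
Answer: 617/47 ≈ 13.128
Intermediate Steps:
u = -14 (u = 2 - 16 = -14)
O(H) = -3 + 2*H/(41 + H) (O(H) = -3 + (H + H)/(H + 41) = -3 + (2*H)/(41 + H) = -3 + 2*H/(41 + H))
m(R) = -15 (m(R) = -3*5 = -15)
O(53) - m(√(u + 12)) = (-123 - 1*53)/(41 + 53) - 1*(-15) = (-123 - 53)/94 + 15 = (1/94)*(-176) + 15 = -88/47 + 15 = 617/47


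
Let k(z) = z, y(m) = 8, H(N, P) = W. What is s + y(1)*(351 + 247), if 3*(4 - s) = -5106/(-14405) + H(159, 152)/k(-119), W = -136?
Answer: 1448242958/302505 ≈ 4787.5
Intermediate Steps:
H(N, P) = -136
s = 1059038/302505 (s = 4 - (-5106/(-14405) - 136/(-119))/3 = 4 - (-5106*(-1/14405) - 136*(-1/119))/3 = 4 - (5106/14405 + 8/7)/3 = 4 - ⅓*150982/100835 = 4 - 150982/302505 = 1059038/302505 ≈ 3.5009)
s + y(1)*(351 + 247) = 1059038/302505 + 8*(351 + 247) = 1059038/302505 + 8*598 = 1059038/302505 + 4784 = 1448242958/302505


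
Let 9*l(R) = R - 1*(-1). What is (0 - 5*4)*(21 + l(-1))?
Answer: -420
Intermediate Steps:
l(R) = ⅑ + R/9 (l(R) = (R - 1*(-1))/9 = (R + 1)/9 = (1 + R)/9 = ⅑ + R/9)
(0 - 5*4)*(21 + l(-1)) = (0 - 5*4)*(21 + (⅑ + (⅑)*(-1))) = (0 - 20)*(21 + (⅑ - ⅑)) = -20*(21 + 0) = -20*21 = -420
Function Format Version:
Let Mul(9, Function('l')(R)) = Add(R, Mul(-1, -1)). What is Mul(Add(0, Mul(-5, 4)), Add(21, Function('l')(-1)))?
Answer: -420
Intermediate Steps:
Function('l')(R) = Add(Rational(1, 9), Mul(Rational(1, 9), R)) (Function('l')(R) = Mul(Rational(1, 9), Add(R, Mul(-1, -1))) = Mul(Rational(1, 9), Add(R, 1)) = Mul(Rational(1, 9), Add(1, R)) = Add(Rational(1, 9), Mul(Rational(1, 9), R)))
Mul(Add(0, Mul(-5, 4)), Add(21, Function('l')(-1))) = Mul(Add(0, Mul(-5, 4)), Add(21, Add(Rational(1, 9), Mul(Rational(1, 9), -1)))) = Mul(Add(0, -20), Add(21, Add(Rational(1, 9), Rational(-1, 9)))) = Mul(-20, Add(21, 0)) = Mul(-20, 21) = -420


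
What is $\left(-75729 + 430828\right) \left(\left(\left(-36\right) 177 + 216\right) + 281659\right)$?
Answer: $97830839797$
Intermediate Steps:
$\left(-75729 + 430828\right) \left(\left(\left(-36\right) 177 + 216\right) + 281659\right) = 355099 \left(\left(-6372 + 216\right) + 281659\right) = 355099 \left(-6156 + 281659\right) = 355099 \cdot 275503 = 97830839797$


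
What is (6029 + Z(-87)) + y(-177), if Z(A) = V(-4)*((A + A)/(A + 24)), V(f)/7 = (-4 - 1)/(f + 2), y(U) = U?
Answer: 17701/3 ≈ 5900.3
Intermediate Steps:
V(f) = -35/(2 + f) (V(f) = 7*((-4 - 1)/(f + 2)) = 7*(-5/(2 + f)) = -35/(2 + f))
Z(A) = 35*A/(24 + A) (Z(A) = (-35/(2 - 4))*((A + A)/(A + 24)) = (-35/(-2))*((2*A)/(24 + A)) = (-35*(-½))*(2*A/(24 + A)) = 35*(2*A/(24 + A))/2 = 35*A/(24 + A))
(6029 + Z(-87)) + y(-177) = (6029 + 35*(-87)/(24 - 87)) - 177 = (6029 + 35*(-87)/(-63)) - 177 = (6029 + 35*(-87)*(-1/63)) - 177 = (6029 + 145/3) - 177 = 18232/3 - 177 = 17701/3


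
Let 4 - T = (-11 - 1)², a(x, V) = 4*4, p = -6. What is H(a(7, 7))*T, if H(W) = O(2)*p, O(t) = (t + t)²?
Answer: 13440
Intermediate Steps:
a(x, V) = 16
T = -140 (T = 4 - (-11 - 1)² = 4 - 1*(-12)² = 4 - 1*144 = 4 - 144 = -140)
O(t) = 4*t² (O(t) = (2*t)² = 4*t²)
H(W) = -96 (H(W) = (4*2²)*(-6) = (4*4)*(-6) = 16*(-6) = -96)
H(a(7, 7))*T = -96*(-140) = 13440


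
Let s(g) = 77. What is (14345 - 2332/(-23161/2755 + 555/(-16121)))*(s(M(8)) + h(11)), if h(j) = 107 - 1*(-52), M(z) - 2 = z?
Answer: 34043745992460/9865987 ≈ 3.4506e+6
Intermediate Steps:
M(z) = 2 + z
h(j) = 159 (h(j) = 107 + 52 = 159)
(14345 - 2332/(-23161/2755 + 555/(-16121)))*(s(M(8)) + h(11)) = (14345 - 2332/(-23161/2755 + 555/(-16121)))*(77 + 159) = (14345 - 2332/(-23161*1/2755 + 555*(-1/16121)))*236 = (14345 - 2332/(-1219/145 - 555/16121))*236 = (14345 - 2332/(-19731974/2337545))*236 = (14345 - 2332*(-2337545/19731974))*236 = (14345 + 2725577470/9865987)*236 = (144253160985/9865987)*236 = 34043745992460/9865987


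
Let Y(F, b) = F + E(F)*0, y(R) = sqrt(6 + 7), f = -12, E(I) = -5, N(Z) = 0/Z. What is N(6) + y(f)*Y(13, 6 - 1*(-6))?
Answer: 13*sqrt(13) ≈ 46.872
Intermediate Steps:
N(Z) = 0
y(R) = sqrt(13)
Y(F, b) = F (Y(F, b) = F - 5*0 = F + 0 = F)
N(6) + y(f)*Y(13, 6 - 1*(-6)) = 0 + sqrt(13)*13 = 0 + 13*sqrt(13) = 13*sqrt(13)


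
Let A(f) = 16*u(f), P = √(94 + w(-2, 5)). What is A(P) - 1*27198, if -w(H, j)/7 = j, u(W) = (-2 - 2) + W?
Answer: -27262 + 16*√59 ≈ -27139.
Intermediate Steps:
u(W) = -4 + W
w(H, j) = -7*j
P = √59 (P = √(94 - 7*5) = √(94 - 35) = √59 ≈ 7.6811)
A(f) = -64 + 16*f (A(f) = 16*(-4 + f) = -64 + 16*f)
A(P) - 1*27198 = (-64 + 16*√59) - 1*27198 = (-64 + 16*√59) - 27198 = -27262 + 16*√59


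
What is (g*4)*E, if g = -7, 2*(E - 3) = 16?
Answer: -308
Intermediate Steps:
E = 11 (E = 3 + (½)*16 = 3 + 8 = 11)
(g*4)*E = -7*4*11 = -28*11 = -308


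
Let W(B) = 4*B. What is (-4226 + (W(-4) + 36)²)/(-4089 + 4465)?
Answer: -1913/188 ≈ -10.176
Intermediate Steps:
(-4226 + (W(-4) + 36)²)/(-4089 + 4465) = (-4226 + (4*(-4) + 36)²)/(-4089 + 4465) = (-4226 + (-16 + 36)²)/376 = (-4226 + 20²)*(1/376) = (-4226 + 400)*(1/376) = -3826*1/376 = -1913/188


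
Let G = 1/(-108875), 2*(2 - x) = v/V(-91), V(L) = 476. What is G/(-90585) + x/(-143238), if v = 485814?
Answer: 113631771049853/32020666183935000 ≈ 0.0035487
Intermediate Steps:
x = -34565/68 (x = 2 - 242907/476 = 2 - ½*34701/34 = 2 - 34701/68 = -34565/68 ≈ -508.31)
G = -1/108875 ≈ -9.1848e-6
G/(-90585) + x/(-143238) = -1/108875/(-90585) - 34565/68/(-143238) = -1/108875*(-1/90585) - 34565/68*(-1/143238) = 1/9862441875 + 34565/9740184 = 113631771049853/32020666183935000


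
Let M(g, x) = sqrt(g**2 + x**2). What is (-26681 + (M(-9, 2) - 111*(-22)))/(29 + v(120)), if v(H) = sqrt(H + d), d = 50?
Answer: -702931/671 - 85*sqrt(2)/671 + 29*sqrt(85)/671 + 24239*sqrt(170)/671 ≈ -576.37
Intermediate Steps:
v(H) = sqrt(50 + H) (v(H) = sqrt(H + 50) = sqrt(50 + H))
(-26681 + (M(-9, 2) - 111*(-22)))/(29 + v(120)) = (-26681 + (sqrt((-9)**2 + 2**2) - 111*(-22)))/(29 + sqrt(50 + 120)) = (-26681 + (sqrt(81 + 4) + 2442))/(29 + sqrt(170)) = (-26681 + (sqrt(85) + 2442))/(29 + sqrt(170)) = (-26681 + (2442 + sqrt(85)))/(29 + sqrt(170)) = (-24239 + sqrt(85))/(29 + sqrt(170))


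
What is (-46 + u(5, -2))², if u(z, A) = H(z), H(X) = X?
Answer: 1681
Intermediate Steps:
u(z, A) = z
(-46 + u(5, -2))² = (-46 + 5)² = (-41)² = 1681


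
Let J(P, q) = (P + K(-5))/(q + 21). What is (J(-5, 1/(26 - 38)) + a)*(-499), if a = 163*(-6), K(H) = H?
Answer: 122553402/251 ≈ 4.8826e+5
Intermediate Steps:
a = -978
J(P, q) = (-5 + P)/(21 + q) (J(P, q) = (P - 5)/(q + 21) = (-5 + P)/(21 + q))
(J(-5, 1/(26 - 38)) + a)*(-499) = ((-5 - 5)/(21 + 1/(26 - 38)) - 978)*(-499) = (-10/(21 + 1/(-12)) - 978)*(-499) = (-10/(21 - 1/12) - 978)*(-499) = (-10/(251/12) - 978)*(-499) = ((12/251)*(-10) - 978)*(-499) = (-120/251 - 978)*(-499) = -245598/251*(-499) = 122553402/251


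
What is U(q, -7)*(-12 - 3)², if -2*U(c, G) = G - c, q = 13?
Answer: 2250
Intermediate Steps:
U(c, G) = c/2 - G/2 (U(c, G) = -(G - c)/2 = c/2 - G/2)
U(q, -7)*(-12 - 3)² = ((½)*13 - ½*(-7))*(-12 - 3)² = (13/2 + 7/2)*(-15)² = 10*225 = 2250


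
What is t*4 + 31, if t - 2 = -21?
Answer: -45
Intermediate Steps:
t = -19 (t = 2 - 21 = -19)
t*4 + 31 = -19*4 + 31 = -76 + 31 = -45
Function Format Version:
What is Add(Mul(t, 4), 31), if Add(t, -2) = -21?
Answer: -45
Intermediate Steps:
t = -19 (t = Add(2, -21) = -19)
Add(Mul(t, 4), 31) = Add(Mul(-19, 4), 31) = Add(-76, 31) = -45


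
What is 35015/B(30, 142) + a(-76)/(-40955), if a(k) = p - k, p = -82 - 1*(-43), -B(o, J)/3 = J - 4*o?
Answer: -1434041767/2703030 ≈ -530.53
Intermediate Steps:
B(o, J) = -3*J + 12*o (B(o, J) = -3*(J - 4*o) = -3*J + 12*o)
p = -39 (p = -82 + 43 = -39)
a(k) = -39 - k
35015/B(30, 142) + a(-76)/(-40955) = 35015/(-3*142 + 12*30) + (-39 - 1*(-76))/(-40955) = 35015/(-426 + 360) + (-39 + 76)*(-1/40955) = 35015/(-66) + 37*(-1/40955) = 35015*(-1/66) - 37/40955 = -35015/66 - 37/40955 = -1434041767/2703030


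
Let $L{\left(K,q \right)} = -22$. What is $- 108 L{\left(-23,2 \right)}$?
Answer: $2376$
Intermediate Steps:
$- 108 L{\left(-23,2 \right)} = \left(-108\right) \left(-22\right) = 2376$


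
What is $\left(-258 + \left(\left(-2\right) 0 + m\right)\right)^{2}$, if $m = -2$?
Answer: $67600$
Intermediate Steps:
$\left(-258 + \left(\left(-2\right) 0 + m\right)\right)^{2} = \left(-258 - 2\right)^{2} = \left(-260\right)^{2} = 67600$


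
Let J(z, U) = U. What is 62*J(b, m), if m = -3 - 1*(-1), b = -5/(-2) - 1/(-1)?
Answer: -124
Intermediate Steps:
b = 7/2 (b = -5*(-½) - 1*(-1) = 5/2 + 1 = 7/2 ≈ 3.5000)
m = -2 (m = -3 + 1 = -2)
62*J(b, m) = 62*(-2) = -124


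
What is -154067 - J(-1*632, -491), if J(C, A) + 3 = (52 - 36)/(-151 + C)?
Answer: -120632096/783 ≈ -1.5406e+5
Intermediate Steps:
J(C, A) = -3 + 16/(-151 + C) (J(C, A) = -3 + (52 - 36)/(-151 + C) = -3 + 16/(-151 + C))
-154067 - J(-1*632, -491) = -154067 - (469 - (-3)*632)/(-151 - 1*632) = -154067 - (469 - 3*(-632))/(-151 - 632) = -154067 - (469 + 1896)/(-783) = -154067 - (-1)*2365/783 = -154067 - 1*(-2365/783) = -154067 + 2365/783 = -120632096/783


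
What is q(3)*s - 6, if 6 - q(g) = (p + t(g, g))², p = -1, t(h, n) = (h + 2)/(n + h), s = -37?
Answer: -8171/36 ≈ -226.97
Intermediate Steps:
t(h, n) = (2 + h)/(h + n)
q(g) = 6 - (-1 + (2 + g)/(2*g))² (q(g) = 6 - (-1 + (2 + g)/(g + g))² = 6 - (-1 + (2 + g)/((2*g)))² = 6 - (-1 + (1/(2*g))*(2 + g))² = 6 - (-1 + (2 + g)/(2*g))²)
q(3)*s - 6 = (6 - ¼*(2 - 1*3)²/3²)*(-37) - 6 = (6 - ¼*⅑*(2 - 3)²)*(-37) - 6 = (6 - ¼*⅑*(-1)²)*(-37) - 6 = (6 - ¼*⅑*1)*(-37) - 6 = (6 - 1/36)*(-37) - 6 = (215/36)*(-37) - 6 = -7955/36 - 6 = -8171/36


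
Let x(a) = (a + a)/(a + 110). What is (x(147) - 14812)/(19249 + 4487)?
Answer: -1903195/3050076 ≈ -0.62398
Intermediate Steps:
x(a) = 2*a/(110 + a) (x(a) = (2*a)/(110 + a) = 2*a/(110 + a))
(x(147) - 14812)/(19249 + 4487) = (2*147/(110 + 147) - 14812)/(19249 + 4487) = (2*147/257 - 14812)/23736 = (2*147*(1/257) - 14812)*(1/23736) = (294/257 - 14812)*(1/23736) = -3806390/257*1/23736 = -1903195/3050076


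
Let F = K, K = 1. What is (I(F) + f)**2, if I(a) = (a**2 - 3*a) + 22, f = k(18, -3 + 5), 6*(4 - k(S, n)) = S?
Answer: 441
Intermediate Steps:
k(S, n) = 4 - S/6
F = 1
f = 1 (f = 4 - 1/6*18 = 4 - 3 = 1)
I(a) = 22 + a**2 - 3*a
(I(F) + f)**2 = ((22 + 1**2 - 3*1) + 1)**2 = ((22 + 1 - 3) + 1)**2 = (20 + 1)**2 = 21**2 = 441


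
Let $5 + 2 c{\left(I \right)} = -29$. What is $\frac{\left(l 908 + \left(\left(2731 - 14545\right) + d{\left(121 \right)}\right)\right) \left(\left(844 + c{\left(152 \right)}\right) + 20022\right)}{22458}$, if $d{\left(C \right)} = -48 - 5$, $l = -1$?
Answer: $- \frac{266345975}{22458} \approx -11860.0$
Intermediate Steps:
$c{\left(I \right)} = -17$ ($c{\left(I \right)} = - \frac{5}{2} + \frac{1}{2} \left(-29\right) = - \frac{5}{2} - \frac{29}{2} = -17$)
$d{\left(C \right)} = -53$ ($d{\left(C \right)} = -48 - 5 = -53$)
$\frac{\left(l 908 + \left(\left(2731 - 14545\right) + d{\left(121 \right)}\right)\right) \left(\left(844 + c{\left(152 \right)}\right) + 20022\right)}{22458} = \frac{\left(\left(-1\right) 908 + \left(\left(2731 - 14545\right) - 53\right)\right) \left(\left(844 - 17\right) + 20022\right)}{22458} = \left(-908 - 11867\right) \left(827 + 20022\right) \frac{1}{22458} = \left(-908 - 11867\right) 20849 \cdot \frac{1}{22458} = \left(-12775\right) 20849 \cdot \frac{1}{22458} = \left(-266345975\right) \frac{1}{22458} = - \frac{266345975}{22458}$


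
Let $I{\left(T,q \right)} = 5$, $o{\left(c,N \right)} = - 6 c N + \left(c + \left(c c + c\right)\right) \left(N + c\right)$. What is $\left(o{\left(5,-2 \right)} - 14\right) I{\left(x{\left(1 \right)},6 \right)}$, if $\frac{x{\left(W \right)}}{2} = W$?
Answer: $755$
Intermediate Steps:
$x{\left(W \right)} = 2 W$
$o{\left(c,N \right)} = \left(N + c\right) \left(c^{2} + 2 c\right) - 6 N c$ ($o{\left(c,N \right)} = - 6 N c + \left(c + \left(c^{2} + c\right)\right) \left(N + c\right) = - 6 N c + \left(c + \left(c + c^{2}\right)\right) \left(N + c\right) = - 6 N c + \left(c^{2} + 2 c\right) \left(N + c\right) = - 6 N c + \left(N + c\right) \left(c^{2} + 2 c\right) = \left(N + c\right) \left(c^{2} + 2 c\right) - 6 N c$)
$\left(o{\left(5,-2 \right)} - 14\right) I{\left(x{\left(1 \right)},6 \right)} = \left(5 \left(5^{2} - -8 + 2 \cdot 5 - 10\right) - 14\right) 5 = \left(5 \left(25 + 8 + 10 - 10\right) - 14\right) 5 = \left(5 \cdot 33 - 14\right) 5 = \left(165 - 14\right) 5 = 151 \cdot 5 = 755$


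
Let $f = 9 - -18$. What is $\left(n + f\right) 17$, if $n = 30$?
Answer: $969$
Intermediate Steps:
$f = 27$ ($f = 9 + 18 = 27$)
$\left(n + f\right) 17 = \left(30 + 27\right) 17 = 57 \cdot 17 = 969$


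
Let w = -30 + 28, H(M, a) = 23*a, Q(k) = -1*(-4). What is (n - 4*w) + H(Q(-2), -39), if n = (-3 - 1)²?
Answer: -873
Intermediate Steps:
Q(k) = 4
n = 16 (n = (-4)² = 16)
w = -2
(n - 4*w) + H(Q(-2), -39) = (16 - 4*(-2)) + 23*(-39) = (16 + 8) - 897 = 24 - 897 = -873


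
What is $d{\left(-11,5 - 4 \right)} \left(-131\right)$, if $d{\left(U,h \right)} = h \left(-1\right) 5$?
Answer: $655$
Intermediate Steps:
$d{\left(U,h \right)} = - 5 h$ ($d{\left(U,h \right)} = - h 5 = - 5 h$)
$d{\left(-11,5 - 4 \right)} \left(-131\right) = - 5 \left(5 - 4\right) \left(-131\right) = \left(-5\right) 1 \left(-131\right) = \left(-5\right) \left(-131\right) = 655$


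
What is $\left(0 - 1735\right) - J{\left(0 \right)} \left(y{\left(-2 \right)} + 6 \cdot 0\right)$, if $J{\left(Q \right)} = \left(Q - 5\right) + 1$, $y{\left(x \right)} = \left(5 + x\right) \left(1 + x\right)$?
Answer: $-1747$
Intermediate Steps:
$y{\left(x \right)} = \left(1 + x\right) \left(5 + x\right)$
$J{\left(Q \right)} = -4 + Q$ ($J{\left(Q \right)} = \left(-5 + Q\right) + 1 = -4 + Q$)
$\left(0 - 1735\right) - J{\left(0 \right)} \left(y{\left(-2 \right)} + 6 \cdot 0\right) = \left(0 - 1735\right) - \left(-4 + 0\right) \left(\left(5 + \left(-2\right)^{2} + 6 \left(-2\right)\right) + 6 \cdot 0\right) = -1735 - - 4 \left(\left(5 + 4 - 12\right) + 0\right) = -1735 - - 4 \left(-3 + 0\right) = -1735 - \left(-4\right) \left(-3\right) = -1735 - 12 = -1747$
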